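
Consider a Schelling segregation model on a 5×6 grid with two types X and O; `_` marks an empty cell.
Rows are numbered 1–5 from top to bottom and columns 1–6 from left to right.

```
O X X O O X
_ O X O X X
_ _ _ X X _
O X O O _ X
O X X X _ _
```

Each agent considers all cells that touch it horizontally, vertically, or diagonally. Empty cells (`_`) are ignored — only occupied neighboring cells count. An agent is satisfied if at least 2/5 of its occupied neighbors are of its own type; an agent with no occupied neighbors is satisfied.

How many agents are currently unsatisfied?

7

(1,1)O 1/2 satisfied
(1,2)X 2/4 satisfied
(1,3)X 2/5 satisfied
(1,4)O 2/5 satisfied
(1,5)O 2/5 satisfied
(1,6)X 2/3 satisfied
(2,2)O 1/4 not
(2,3)X 3/6 satisfied
(2,4)O 2/7 not
(2,5)X 4/7 satisfied
(2,6)X 3/4 satisfied
(3,4)X 3/6 satisfied
(3,5)X 4/6 satisfied
(4,1)O 1/3 not
(4,2)X 2/5 satisfied
(4,3)O 1/6 not
(4,4)O 1/5 not
(4,6)X 1/1 satisfied
(5,1)O 1/3 not
(5,2)X 2/5 satisfied
(5,3)X 3/5 satisfied
(5,4)X 1/3 not
Unsatisfied: (2,2), (2,4), (4,1), (4,3), (4,4), (5,1), (5,4) — 7 in total.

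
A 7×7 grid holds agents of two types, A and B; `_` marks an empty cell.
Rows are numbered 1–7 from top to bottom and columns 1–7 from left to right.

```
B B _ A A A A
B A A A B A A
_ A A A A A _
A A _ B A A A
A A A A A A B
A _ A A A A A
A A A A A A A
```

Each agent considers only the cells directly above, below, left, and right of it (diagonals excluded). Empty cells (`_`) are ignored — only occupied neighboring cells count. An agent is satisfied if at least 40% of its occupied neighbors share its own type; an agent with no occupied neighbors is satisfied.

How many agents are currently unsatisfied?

3

(1,1)B 2/2 satisfied
(1,2)B 1/2 satisfied
(1,4)A 2/2 satisfied
(1,5)A 2/3 satisfied
(1,6)A 3/3 satisfied
(1,7)A 2/2 satisfied
(2,1)B 1/2 satisfied
(2,2)A 2/4 satisfied
(2,3)A 3/3 satisfied
(2,4)A 3/4 satisfied
(2,5)B 0/4 not
(2,6)A 3/4 satisfied
(2,7)A 2/2 satisfied
(3,2)A 3/3 satisfied
(3,3)A 3/3 satisfied
(3,4)A 3/4 satisfied
(3,5)A 3/4 satisfied
(3,6)A 3/3 satisfied
(4,1)A 2/2 satisfied
(4,2)A 3/3 satisfied
(4,4)B 0/3 not
(4,5)A 3/4 satisfied
(4,6)A 4/4 satisfied
(4,7)A 1/2 satisfied
(5,1)A 3/3 satisfied
(5,2)A 3/3 satisfied
(5,3)A 3/3 satisfied
(5,4)A 3/4 satisfied
(5,5)A 4/4 satisfied
(5,6)A 3/4 satisfied
(5,7)B 0/3 not
(6,1)A 2/2 satisfied
(6,3)A 3/3 satisfied
(6,4)A 4/4 satisfied
(6,5)A 4/4 satisfied
(6,6)A 4/4 satisfied
(6,7)A 2/3 satisfied
(7,1)A 2/2 satisfied
(7,2)A 2/2 satisfied
(7,3)A 3/3 satisfied
(7,4)A 3/3 satisfied
(7,5)A 3/3 satisfied
(7,6)A 3/3 satisfied
(7,7)A 2/2 satisfied
Unsatisfied: (2,5), (4,4), (5,7) — 3 in total.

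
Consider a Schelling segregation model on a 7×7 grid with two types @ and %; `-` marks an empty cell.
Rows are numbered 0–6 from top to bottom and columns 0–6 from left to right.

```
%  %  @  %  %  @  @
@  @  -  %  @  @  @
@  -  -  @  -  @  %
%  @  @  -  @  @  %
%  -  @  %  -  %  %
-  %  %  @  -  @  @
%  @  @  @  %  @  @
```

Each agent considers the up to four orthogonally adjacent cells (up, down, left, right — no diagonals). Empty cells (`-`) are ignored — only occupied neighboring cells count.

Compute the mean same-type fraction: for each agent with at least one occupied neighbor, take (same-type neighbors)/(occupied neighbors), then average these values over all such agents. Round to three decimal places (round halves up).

(0,0)% 1/2
(0,1)% 1/3
(0,2)@ 0/2
(0,3)% 2/3
(0,4)% 1/3
(0,5)@ 2/3
(0,6)@ 2/2
(1,0)@ 2/3
(1,1)@ 1/2
(1,3)% 1/3
(1,4)@ 1/3
(1,5)@ 4/4
(1,6)@ 2/3
(2,0)@ 1/2
(2,3)@ 0/1
(2,5)@ 2/3
(2,6)% 1/3
(3,0)% 1/3
(3,1)@ 1/2
(3,2)@ 2/2
(3,4)@ 1/1
(3,5)@ 2/4
(3,6)% 2/3
(4,0)% 1/1
(4,2)@ 1/3
(4,3)% 0/2
(4,5)% 1/3
(4,6)% 2/3
(5,1)% 1/2
(5,2)% 1/4
(5,3)@ 1/3
(5,5)@ 2/3
(5,6)@ 2/3
(6,0)% 0/1
(6,1)@ 1/3
(6,2)@ 2/3
(6,3)@ 2/3
(6,4)% 0/2
(6,5)@ 2/3
(6,6)@ 2/2
Sum over 40 agents: 1/2 + 1/3 + 0/2 + 2/3 + 1/3 + 2/3 + 2/2 + 2/3 + 1/2 + 1/3 + 1/3 + 4/4 + 2/3 + 1/2 + 0/1 + 2/3 + 1/3 + 1/3 + 1/2 + 2/2 + 1/1 + 2/4 + 2/3 + 1/1 + 1/3 + 0/2 + 1/3 + 2/3 + 1/2 + 1/4 + 1/3 + 2/3 + 2/3 + 0/1 + 1/3 + 2/3 + 2/3 + 0/2 + 2/3 + 2/2 = 247/12; mean = 247/12 ÷ 40 = 247/480 = 0.514583… → 0.515.

0.515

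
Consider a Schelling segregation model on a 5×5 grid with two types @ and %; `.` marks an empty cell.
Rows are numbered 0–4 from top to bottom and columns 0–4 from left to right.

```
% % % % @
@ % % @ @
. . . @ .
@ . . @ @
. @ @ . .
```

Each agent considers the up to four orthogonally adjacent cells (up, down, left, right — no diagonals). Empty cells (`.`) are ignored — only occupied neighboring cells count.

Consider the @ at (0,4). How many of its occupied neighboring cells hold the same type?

1

Occupied neighbors of (0,4): (1,4)=@, (0,3)=%.
Same type (@): 1 of 2.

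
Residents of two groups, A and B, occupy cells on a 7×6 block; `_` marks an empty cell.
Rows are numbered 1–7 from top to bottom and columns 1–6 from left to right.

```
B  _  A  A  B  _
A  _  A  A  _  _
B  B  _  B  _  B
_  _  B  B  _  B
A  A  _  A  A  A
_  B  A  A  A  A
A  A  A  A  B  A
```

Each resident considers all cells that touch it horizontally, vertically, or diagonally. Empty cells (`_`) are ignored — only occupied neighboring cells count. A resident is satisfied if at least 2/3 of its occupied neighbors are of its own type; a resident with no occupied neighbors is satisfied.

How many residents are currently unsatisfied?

16

(1,1)B 0/1 ✗
(1,3)A 3/3 ✓
(1,4)A 3/4 ✓
(1,5)B 0/2 ✗
(2,1)A 0/3 ✗
(2,3)A 3/5 ✗
(2,4)A 3/5 ✗
(3,1)B 1/2 ✗
(3,2)B 2/4 ✗
(3,4)B 2/4 ✗
(3,6)B 1/1 ✓
(4,3)B 3/5 ✗
(4,4)B 2/4 ✗
(4,6)B 1/3 ✗
(5,1)A 1/2 ✗
(5,2)A 2/4 ✗
(5,4)A 4/6 ✓
(5,5)A 5/7 ✓
(5,6)A 3/4 ✓
(6,2)B 0/6 ✗
(6,3)A 6/7 ✓
(6,4)A 6/7 ✓
(6,5)A 7/8 ✓
(6,6)A 4/5 ✓
(7,1)A 1/2 ✗
(7,2)A 3/4 ✓
(7,3)A 4/5 ✓
(7,4)A 4/5 ✓
(7,5)B 0/5 ✗
(7,6)A 2/3 ✓
Unsatisfied: (1,1), (1,5), (2,1), (2,3), (2,4), (3,1), (3,2), (3,4), (4,3), (4,4), (4,6), (5,1), (5,2), (6,2), (7,1), (7,5) — 16 in total.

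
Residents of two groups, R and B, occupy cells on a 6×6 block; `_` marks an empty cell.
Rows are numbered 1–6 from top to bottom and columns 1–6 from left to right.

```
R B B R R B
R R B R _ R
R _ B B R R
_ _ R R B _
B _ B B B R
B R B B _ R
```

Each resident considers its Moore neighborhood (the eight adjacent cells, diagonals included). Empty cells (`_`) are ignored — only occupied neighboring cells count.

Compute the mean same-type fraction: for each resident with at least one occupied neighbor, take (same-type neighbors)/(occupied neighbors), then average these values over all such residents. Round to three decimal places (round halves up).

Row 1: (1,1)R 2/3 · (1,2)B 2/5 · (1,3)B 2/5 · (1,4)R 2/4 · (1,5)R 3/4 · (1,6)B 0/2
Row 2: (2,1)R 3/4 · (2,2)R 3/7 · (2,3)B 4/7 · (2,4)R 3/7 · (2,6)R 3/4
Row 3: (3,1)R 2/2 · (3,3)B 2/6 · (3,4)B 3/7 · (3,5)R 4/6 · (3,6)R 2/3
Row 4: (4,3)R 1/5 · (4,4)R 2/8 · (4,5)B 3/7
Row 5: (5,1)B 1/2 · (5,3)B 3/6 · (5,4)B 5/7 · (5,5)B 3/6 · (5,6)R 1/3
Row 6: (6,1)B 1/2 · (6,2)R 0/4 · (6,3)B 3/4 · (6,4)B 4/4 · (6,6)R 1/2
Sum over 29 residents: 2/3 + 2/5 + 2/5 + 2/4 + 3/4 + 0/2 + 3/4 + 3/7 + 4/7 + 3/7 + 3/4 + 2/2 + 2/6 + 3/7 + 4/6 + 2/3 + 1/5 + 2/8 + 3/7 + 1/2 + 3/6 + 5/7 + 3/6 + 1/3 + 1/2 + 0/4 + 3/4 + 4/4 + 1/2 = 179/12; mean = 179/12 ÷ 29 = 179/348 = 0.514367… → 0.514.

0.514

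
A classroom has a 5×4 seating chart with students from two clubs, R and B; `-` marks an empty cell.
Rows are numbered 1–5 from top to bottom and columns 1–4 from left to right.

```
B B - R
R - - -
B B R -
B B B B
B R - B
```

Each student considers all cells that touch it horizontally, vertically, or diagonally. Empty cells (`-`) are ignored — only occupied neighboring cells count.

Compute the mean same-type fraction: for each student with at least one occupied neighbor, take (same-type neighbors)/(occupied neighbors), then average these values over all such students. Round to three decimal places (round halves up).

Row 1: (1,1)B 1/2 · (1,2)B 1/2 · (1,4)R — no occupied neighbors
Row 2: (2,1)R 0/4
Row 3: (3,1)B 3/4 · (3,2)B 4/6 · (3,3)R 0/4
Row 4: (4,1)B 4/5 · (4,2)B 5/7 · (4,3)B 4/6 · (4,4)B 2/3
Row 5: (5,1)B 2/3 · (5,2)R 0/4 · (5,4)B 2/2
Sum over 13 students: 1/2 + 1/2 + 0/4 + 3/4 + 4/6 + 0/4 + 4/5 + 5/7 + 4/6 + 2/3 + 2/3 + 0/4 + 2/2 = 2911/420; mean = 2911/420 ÷ 13 = 2911/5460 = 0.533150… → 0.533.

0.533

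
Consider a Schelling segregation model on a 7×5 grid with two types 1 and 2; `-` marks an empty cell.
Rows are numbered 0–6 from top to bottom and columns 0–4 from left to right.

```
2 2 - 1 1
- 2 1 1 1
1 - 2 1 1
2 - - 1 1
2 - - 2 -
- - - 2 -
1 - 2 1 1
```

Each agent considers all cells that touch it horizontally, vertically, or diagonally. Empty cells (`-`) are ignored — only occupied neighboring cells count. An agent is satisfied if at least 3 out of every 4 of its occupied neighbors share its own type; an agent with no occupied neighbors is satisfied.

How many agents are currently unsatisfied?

(0,0)2 2/2 satisfied
(0,1)2 2/3 not
(0,3)1 4/4 satisfied
(0,4)1 3/3 satisfied
(1,1)2 3/5 not
(1,2)1 3/6 not
(1,3)1 6/7 satisfied
(1,4)1 5/5 satisfied
(2,0)1 0/2 not
(2,2)2 1/5 not
(2,3)1 6/7 satisfied
(2,4)1 5/5 satisfied
(3,0)2 1/2 not
(3,3)1 3/5 not
(3,4)1 3/4 satisfied
(4,0)2 1/1 satisfied
(4,3)2 1/3 not
(5,3)2 2/4 not
(6,0)1 0/0 satisfied
(6,2)2 1/2 not
(6,3)1 1/3 not
(6,4)1 1/2 not
Unsatisfied: (0,1), (1,1), (1,2), (2,0), (2,2), (3,0), (3,3), (4,3), (5,3), (6,2), (6,3), (6,4) — 12 in total.

12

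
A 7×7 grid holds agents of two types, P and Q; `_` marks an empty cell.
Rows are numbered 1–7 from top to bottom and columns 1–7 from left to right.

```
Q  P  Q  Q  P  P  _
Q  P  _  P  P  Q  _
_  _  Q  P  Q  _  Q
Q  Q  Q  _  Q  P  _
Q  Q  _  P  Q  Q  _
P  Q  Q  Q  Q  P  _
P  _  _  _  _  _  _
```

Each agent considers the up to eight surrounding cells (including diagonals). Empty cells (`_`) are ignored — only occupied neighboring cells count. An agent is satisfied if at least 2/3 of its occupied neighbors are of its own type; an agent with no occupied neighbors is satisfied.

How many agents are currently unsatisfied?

25

(1,1)Q 1/3 unhappy
(1,2)P 1/4 unhappy
(1,3)Q 1/4 unhappy
(1,4)Q 1/4 unhappy
(1,5)P 3/5 unhappy
(1,6)P 2/3 ok
(2,1)Q 1/3 unhappy
(2,2)P 1/5 unhappy
(2,4)P 3/7 unhappy
(2,5)P 4/7 unhappy
(2,6)Q 2/5 unhappy
(3,3)Q 2/5 unhappy
(3,4)P 2/6 unhappy
(3,5)Q 2/6 unhappy
(3,7)Q 1/2 unhappy
(4,1)Q 3/3 ok
(4,2)Q 5/5 ok
(4,3)Q 3/5 unhappy
(4,5)Q 3/6 unhappy
(4,6)P 0/5 unhappy
(5,1)Q 4/5 ok
(5,2)Q 6/7 ok
(5,4)P 0/6 unhappy
(5,5)Q 4/7 unhappy
(5,6)Q 3/5 unhappy
(6,1)P 1/4 unhappy
(6,2)Q 3/5 unhappy
(6,3)Q 3/4 ok
(6,4)Q 3/4 ok
(6,5)Q 3/5 unhappy
(6,6)P 0/3 unhappy
(7,1)P 1/2 unhappy
Unsatisfied: (1,1), (1,2), (1,3), (1,4), (1,5), (2,1), (2,2), (2,4), (2,5), (2,6), (3,3), (3,4), (3,5), (3,7), (4,3), (4,5), (4,6), (5,4), (5,5), (5,6), (6,1), (6,2), (6,5), (6,6), (7,1) — 25 in total.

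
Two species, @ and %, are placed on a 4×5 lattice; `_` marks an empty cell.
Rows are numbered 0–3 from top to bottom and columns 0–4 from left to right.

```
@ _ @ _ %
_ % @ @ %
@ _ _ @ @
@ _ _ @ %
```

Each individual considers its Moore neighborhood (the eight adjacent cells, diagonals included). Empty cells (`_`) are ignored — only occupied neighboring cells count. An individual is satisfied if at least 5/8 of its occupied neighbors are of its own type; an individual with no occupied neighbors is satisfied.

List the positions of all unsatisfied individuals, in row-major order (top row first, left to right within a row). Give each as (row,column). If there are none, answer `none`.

(0,0), (0,4), (1,1), (1,4), (2,0), (2,4), (3,4)

Row 0: (0,0)@ 0/1 ✗ · (0,2)@ 2/3 ✓ · (0,4)% 1/2 ✗
Row 1: (1,1)% 0/4 ✗ · (1,2)@ 3/4 ✓ · (1,3)@ 4/6 ✓ · (1,4)% 1/4 ✗
Row 2: (2,0)@ 1/2 ✗ · (2,3)@ 4/6 ✓ · (2,4)@ 3/5 ✗
Row 3: (3,0)@ 1/1 ✓ · (3,3)@ 2/3 ✓ · (3,4)% 0/3 ✗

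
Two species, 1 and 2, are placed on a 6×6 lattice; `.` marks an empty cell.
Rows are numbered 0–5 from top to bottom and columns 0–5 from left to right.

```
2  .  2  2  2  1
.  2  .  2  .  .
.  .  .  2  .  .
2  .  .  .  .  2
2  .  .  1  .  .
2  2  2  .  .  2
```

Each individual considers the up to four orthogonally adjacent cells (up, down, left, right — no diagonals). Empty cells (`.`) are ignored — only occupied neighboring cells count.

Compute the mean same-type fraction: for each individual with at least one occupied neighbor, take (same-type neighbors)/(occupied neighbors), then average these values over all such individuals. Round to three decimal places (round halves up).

(0,0)2 — no occupied neighbors
(0,2)2 1/1
(0,3)2 3/3
(0,4)2 1/2
(0,5)1 0/1
(1,1)2 — no occupied neighbors
(1,3)2 2/2
(2,3)2 1/1
(3,0)2 1/1
(3,5)2 — no occupied neighbors
(4,0)2 2/2
(4,3)1 — no occupied neighbors
(5,0)2 2/2
(5,1)2 2/2
(5,2)2 1/1
(5,5)2 — no occupied neighbors
Sum over 11 individuals: 1/1 + 3/3 + 1/2 + 0/1 + 2/2 + 1/1 + 1/1 + 2/2 + 2/2 + 2/2 + 1/1 = 19/2; mean = 19/2 ÷ 11 = 19/22 = 0.863636… → 0.864.

0.864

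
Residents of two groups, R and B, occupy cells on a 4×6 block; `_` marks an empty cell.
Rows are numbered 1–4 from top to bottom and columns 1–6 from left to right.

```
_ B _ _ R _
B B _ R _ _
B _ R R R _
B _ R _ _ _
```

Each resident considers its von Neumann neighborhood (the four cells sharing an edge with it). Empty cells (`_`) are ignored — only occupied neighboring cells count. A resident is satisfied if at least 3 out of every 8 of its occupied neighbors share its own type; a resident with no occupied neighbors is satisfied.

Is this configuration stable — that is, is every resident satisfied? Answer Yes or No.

Yes

(1,2)B 1/1 ✓
(1,5)R 0/0 ✓
(2,1)B 2/2 ✓
(2,2)B 2/2 ✓
(2,4)R 1/1 ✓
(3,1)B 2/2 ✓
(3,3)R 2/2 ✓
(3,4)R 3/3 ✓
(3,5)R 1/1 ✓
(4,1)B 1/1 ✓
(4,3)R 1/1 ✓
All meet the threshold, so the configuration is stable.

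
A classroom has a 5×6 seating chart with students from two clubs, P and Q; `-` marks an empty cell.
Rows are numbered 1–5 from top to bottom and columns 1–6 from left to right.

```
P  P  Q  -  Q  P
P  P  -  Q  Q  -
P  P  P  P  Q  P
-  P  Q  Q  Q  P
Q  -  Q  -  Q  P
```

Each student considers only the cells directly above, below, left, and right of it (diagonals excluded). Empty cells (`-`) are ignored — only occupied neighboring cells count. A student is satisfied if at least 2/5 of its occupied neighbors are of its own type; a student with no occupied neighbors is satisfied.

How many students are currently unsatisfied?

Row 1: (1,1)P 2/2 ok · (1,2)P 2/3 ok · (1,3)Q 0/1 unhappy · (1,5)Q 1/2 ok · (1,6)P 0/1 unhappy
Row 2: (2,1)P 3/3 ok · (2,2)P 3/3 ok · (2,4)Q 1/2 ok · (2,5)Q 3/3 ok
Row 3: (3,1)P 2/2 ok · (3,2)P 4/4 ok · (3,3)P 2/3 ok · (3,4)P 1/4 unhappy · (3,5)Q 2/4 ok · (3,6)P 1/2 ok
Row 4: (4,2)P 1/2 ok · (4,3)Q 2/4 ok · (4,4)Q 2/3 ok · (4,5)Q 3/4 ok · (4,6)P 2/3 ok
Row 5: (5,1)Q 0/0 ok · (5,3)Q 1/1 ok · (5,5)Q 1/2 ok · (5,6)P 1/2 ok
Unsatisfied: (1,3), (1,6), (3,4) — 3 in total.

3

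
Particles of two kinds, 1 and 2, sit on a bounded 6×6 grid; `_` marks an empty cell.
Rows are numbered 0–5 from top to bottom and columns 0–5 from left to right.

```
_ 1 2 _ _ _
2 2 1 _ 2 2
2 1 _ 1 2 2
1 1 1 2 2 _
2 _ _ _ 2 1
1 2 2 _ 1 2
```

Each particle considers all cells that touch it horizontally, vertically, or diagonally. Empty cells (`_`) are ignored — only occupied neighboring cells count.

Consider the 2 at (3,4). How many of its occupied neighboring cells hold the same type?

4

Occupied neighbors of (3,4): (2,3)=1, (2,4)=2, (2,5)=2, (3,3)=2, (4,4)=2, (4,5)=1.
Same type (2): 4 of 6.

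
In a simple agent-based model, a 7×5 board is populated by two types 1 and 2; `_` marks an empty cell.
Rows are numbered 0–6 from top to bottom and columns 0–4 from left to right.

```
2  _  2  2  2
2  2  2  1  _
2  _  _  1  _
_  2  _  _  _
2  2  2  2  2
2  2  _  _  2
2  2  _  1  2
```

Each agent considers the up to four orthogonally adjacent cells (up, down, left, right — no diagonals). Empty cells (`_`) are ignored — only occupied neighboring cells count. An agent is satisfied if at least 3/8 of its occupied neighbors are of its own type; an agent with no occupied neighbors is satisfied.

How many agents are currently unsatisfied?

2

(0,0)2 1/1 ✓
(0,2)2 2/2 ✓
(0,3)2 2/3 ✓
(0,4)2 1/1 ✓
(1,0)2 3/3 ✓
(1,1)2 2/2 ✓
(1,2)2 2/3 ✓
(1,3)1 1/3 ✗
(2,0)2 1/1 ✓
(2,3)1 1/1 ✓
(3,1)2 1/1 ✓
(4,0)2 2/2 ✓
(4,1)2 4/4 ✓
(4,2)2 2/2 ✓
(4,3)2 2/2 ✓
(4,4)2 2/2 ✓
(5,0)2 3/3 ✓
(5,1)2 3/3 ✓
(5,4)2 2/2 ✓
(6,0)2 2/2 ✓
(6,1)2 2/2 ✓
(6,3)1 0/1 ✗
(6,4)2 1/2 ✓
Unsatisfied: (1,3), (6,3) — 2 in total.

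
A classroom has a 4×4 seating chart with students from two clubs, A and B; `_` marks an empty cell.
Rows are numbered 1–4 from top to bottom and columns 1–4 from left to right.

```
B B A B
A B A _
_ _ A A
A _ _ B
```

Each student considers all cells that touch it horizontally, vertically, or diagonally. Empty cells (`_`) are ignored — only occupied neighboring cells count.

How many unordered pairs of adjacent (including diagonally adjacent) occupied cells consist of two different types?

Scan each occupied cell's neighbors to the right and below (and the two forward diagonals) so each pair is counted once.
From row 1: 7 unlike of 11 pairs (running 7/11).
From row 2: 3 unlike of 5 pairs (running 10/16).
From row 3: 2 unlike of 3 pairs (running 12/19).
Total adjacent occupied pairs: 19; unlike-type pairs: 12.

12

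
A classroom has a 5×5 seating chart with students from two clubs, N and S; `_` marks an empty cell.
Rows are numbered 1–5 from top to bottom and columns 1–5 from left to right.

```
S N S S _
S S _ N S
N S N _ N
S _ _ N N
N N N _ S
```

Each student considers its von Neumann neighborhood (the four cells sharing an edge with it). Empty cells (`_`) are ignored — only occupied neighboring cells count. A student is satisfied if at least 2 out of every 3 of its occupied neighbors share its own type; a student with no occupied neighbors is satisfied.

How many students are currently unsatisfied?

(1,1)S 1/2 not
(1,2)N 0/3 not
(1,3)S 1/2 not
(1,4)S 1/2 not
(2,1)S 2/3 satisfied
(2,2)S 2/3 satisfied
(2,4)N 0/2 not
(2,5)S 0/2 not
(3,1)N 0/3 not
(3,2)S 1/3 not
(3,3)N 0/1 not
(3,5)N 1/2 not
(4,1)S 0/2 not
(4,4)N 1/1 satisfied
(4,5)N 2/3 satisfied
(5,1)N 1/2 not
(5,2)N 2/2 satisfied
(5,3)N 1/1 satisfied
(5,5)S 0/1 not
Unsatisfied: (1,1), (1,2), (1,3), (1,4), (2,4), (2,5), (3,1), (3,2), (3,3), (3,5), (4,1), (5,1), (5,5) — 13 in total.

13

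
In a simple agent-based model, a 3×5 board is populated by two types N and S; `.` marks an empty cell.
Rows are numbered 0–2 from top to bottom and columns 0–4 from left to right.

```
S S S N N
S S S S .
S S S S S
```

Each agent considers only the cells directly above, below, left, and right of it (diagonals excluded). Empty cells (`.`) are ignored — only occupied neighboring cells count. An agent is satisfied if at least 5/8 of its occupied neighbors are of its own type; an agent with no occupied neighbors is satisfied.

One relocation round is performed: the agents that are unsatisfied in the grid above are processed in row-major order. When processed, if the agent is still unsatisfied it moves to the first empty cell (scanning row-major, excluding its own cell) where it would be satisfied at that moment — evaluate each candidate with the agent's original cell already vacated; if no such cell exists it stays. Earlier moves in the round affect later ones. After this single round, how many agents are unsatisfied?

Initially unsatisfied (in order): (0,3).
  (0,3): no empty cell satisfies it; stays.
Resulting grid:
S S S N N
S S S S .
S S S S S
Unsatisfied now: (0,3).

1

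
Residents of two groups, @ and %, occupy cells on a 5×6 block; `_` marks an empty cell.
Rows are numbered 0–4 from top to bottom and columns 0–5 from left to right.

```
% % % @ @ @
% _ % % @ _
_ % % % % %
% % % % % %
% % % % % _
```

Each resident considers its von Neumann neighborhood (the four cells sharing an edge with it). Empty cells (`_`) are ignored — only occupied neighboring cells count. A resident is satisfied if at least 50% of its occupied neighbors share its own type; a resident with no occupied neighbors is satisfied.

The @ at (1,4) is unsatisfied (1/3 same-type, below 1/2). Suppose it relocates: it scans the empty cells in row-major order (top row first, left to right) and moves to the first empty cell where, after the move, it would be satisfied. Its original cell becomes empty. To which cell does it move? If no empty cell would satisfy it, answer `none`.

(1,5)

Vacating (1,4). Empty cells in order:
  (1,1): 0/4 same-type → still unsatisfied.
  (1,5): 1/2 same-type → satisfied — stop here.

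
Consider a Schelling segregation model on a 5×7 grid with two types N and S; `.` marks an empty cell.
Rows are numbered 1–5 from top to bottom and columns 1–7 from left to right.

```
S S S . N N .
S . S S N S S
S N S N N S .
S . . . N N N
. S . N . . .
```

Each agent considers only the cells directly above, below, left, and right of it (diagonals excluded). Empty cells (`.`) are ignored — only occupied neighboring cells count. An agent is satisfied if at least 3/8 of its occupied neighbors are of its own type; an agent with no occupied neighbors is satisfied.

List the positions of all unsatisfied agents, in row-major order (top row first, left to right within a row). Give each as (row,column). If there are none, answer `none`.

Row 1: (1,1)S 2/2 ✓ · (1,2)S 2/2 ✓ · (1,3)S 2/2 ✓ · (1,5)N 2/2 ✓ · (1,6)N 1/2 ✓
Row 2: (2,1)S 2/2 ✓ · (2,3)S 3/3 ✓ · (2,4)S 1/3 ✗ · (2,5)N 2/4 ✓ · (2,6)S 2/4 ✓ · (2,7)S 1/1 ✓
Row 3: (3,1)S 2/3 ✓ · (3,2)N 0/2 ✗ · (3,3)S 1/3 ✗ · (3,4)N 1/3 ✗ · (3,5)N 3/4 ✓ · (3,6)S 1/3 ✗
Row 4: (4,1)S 1/1 ✓ · (4,5)N 2/2 ✓ · (4,6)N 2/3 ✓ · (4,7)N 1/1 ✓
Row 5: (5,2)S 0/0 ✓ · (5,4)N 0/0 ✓

(2,4), (3,2), (3,3), (3,4), (3,6)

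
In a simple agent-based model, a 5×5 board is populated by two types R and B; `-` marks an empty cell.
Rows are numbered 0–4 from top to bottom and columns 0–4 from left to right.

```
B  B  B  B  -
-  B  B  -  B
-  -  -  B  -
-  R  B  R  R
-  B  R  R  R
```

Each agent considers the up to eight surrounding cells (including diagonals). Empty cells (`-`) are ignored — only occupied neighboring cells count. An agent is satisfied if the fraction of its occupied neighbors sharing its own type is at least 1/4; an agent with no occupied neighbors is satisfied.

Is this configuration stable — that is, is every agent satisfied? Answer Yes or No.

Yes

(0,0)B 2/2 satisfied
(0,1)B 4/4 satisfied
(0,2)B 4/4 satisfied
(0,3)B 3/3 satisfied
(1,1)B 4/4 satisfied
(1,2)B 5/5 satisfied
(1,4)B 2/2 satisfied
(2,3)B 3/5 satisfied
(3,1)R 1/3 satisfied
(3,2)B 2/6 satisfied
(3,3)R 4/6 satisfied
(3,4)R 3/4 satisfied
(4,1)B 1/3 satisfied
(4,2)R 3/5 satisfied
(4,3)R 4/5 satisfied
(4,4)R 3/3 satisfied
All meet the threshold, so the configuration is stable.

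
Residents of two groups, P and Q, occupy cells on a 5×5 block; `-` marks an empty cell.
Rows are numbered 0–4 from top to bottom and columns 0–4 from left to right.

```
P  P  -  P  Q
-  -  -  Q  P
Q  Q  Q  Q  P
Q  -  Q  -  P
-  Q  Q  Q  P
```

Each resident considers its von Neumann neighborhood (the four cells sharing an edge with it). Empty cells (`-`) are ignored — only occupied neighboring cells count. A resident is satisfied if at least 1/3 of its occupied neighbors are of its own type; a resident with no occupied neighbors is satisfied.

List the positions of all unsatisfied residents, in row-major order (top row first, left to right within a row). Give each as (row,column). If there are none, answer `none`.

Row 0: (0,0)P 1/1 ok · (0,1)P 1/1 ok · (0,3)P 0/2 unhappy · (0,4)Q 0/2 unhappy
Row 1: (1,3)Q 1/3 ok · (1,4)P 1/3 ok
Row 2: (2,0)Q 2/2 ok · (2,1)Q 2/2 ok · (2,2)Q 3/3 ok · (2,3)Q 2/3 ok · (2,4)P 2/3 ok
Row 3: (3,0)Q 1/1 ok · (3,2)Q 2/2 ok · (3,4)P 2/2 ok
Row 4: (4,1)Q 1/1 ok · (4,2)Q 3/3 ok · (4,3)Q 1/2 ok · (4,4)P 1/2 ok

(0,3), (0,4)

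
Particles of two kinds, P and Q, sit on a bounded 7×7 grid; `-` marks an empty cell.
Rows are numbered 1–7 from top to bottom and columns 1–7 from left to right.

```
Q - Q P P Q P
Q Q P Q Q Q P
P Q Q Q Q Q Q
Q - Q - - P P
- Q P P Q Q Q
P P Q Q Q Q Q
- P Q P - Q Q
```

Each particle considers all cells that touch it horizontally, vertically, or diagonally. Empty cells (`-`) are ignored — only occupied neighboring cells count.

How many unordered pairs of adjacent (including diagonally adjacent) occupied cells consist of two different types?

52

Scan each occupied cell's neighbors to the right and below (and the two forward diagonals) so each pair is counted once.
Row 1: Q(1,1)–Q(2,1)= Q(1,1)–Q(2,2)= Q(1,3)–P(1,4)≠ Q(1,3)–P(2,3)≠ Q(1,3)–Q(2,4)= Q(1,3)–Q(2,2)= P(1,4)–P(1,5)= P(1,4)–Q(2,4)≠ P(1,4)–Q(2,5)≠ P(1,4)–P(2,3)= P(1,5)–Q(1,6)≠ P(1,5)–Q(2,5)≠ P(1,5)–Q(2,6)≠ P(1,5)–Q(2,4)≠ Q(1,6)–P(1,7)≠ Q(1,6)–Q(2,6)= Q(1,6)–P(2,7)≠ Q(1,6)–Q(2,5)= P(1,7)–P(2,7)= P(1,7)–Q(2,6)≠  → 11/20 unlike.
Row 2: Q(2,1)–Q(2,2)= Q(2,1)–P(3,1)≠ Q(2,1)–Q(3,2)= Q(2,2)–P(2,3)≠ Q(2,2)–Q(3,2)= Q(2,2)–Q(3,3)= Q(2,2)–P(3,1)≠ P(2,3)–Q(2,4)≠ P(2,3)–Q(3,3)≠ P(2,3)–Q(3,4)≠ P(2,3)–Q(3,2)≠ Q(2,4)–Q(2,5)= Q(2,4)–Q(3,4)= Q(2,4)–Q(3,5)= Q(2,4)–Q(3,3)= Q(2,5)–Q(2,6)= Q(2,5)–Q(3,5)= Q(2,5)–Q(3,6)= Q(2,5)–Q(3,4)= Q(2,6)–P(2,7)≠ Q(2,6)–Q(3,6)= Q(2,6)–Q(3,7)= Q(2,6)–Q(3,5)= P(2,7)–Q(3,7)≠ P(2,7)–Q(3,6)≠  → 10/25 unlike.
Row 3: P(3,1)–Q(3,2)≠ P(3,1)–Q(4,1)≠ Q(3,2)–Q(3,3)= Q(3,2)–Q(4,3)= Q(3,2)–Q(4,1)= Q(3,3)–Q(3,4)= Q(3,3)–Q(4,3)= Q(3,4)–Q(3,5)= Q(3,4)–Q(4,3)= Q(3,5)–Q(3,6)= Q(3,5)–P(4,6)≠ Q(3,6)–Q(3,7)= Q(3,6)–P(4,6)≠ Q(3,6)–P(4,7)≠ Q(3,7)–P(4,7)≠ Q(3,7)–P(4,6)≠  → 7/16 unlike.
Row 4: Q(4,1)–Q(5,2)= Q(4,3)–P(5,3)≠ Q(4,3)–P(5,4)≠ Q(4,3)–Q(5,2)= P(4,6)–P(4,7)= P(4,6)–Q(5,6)≠ P(4,6)–Q(5,7)≠ P(4,6)–Q(5,5)≠ P(4,7)–Q(5,7)≠ P(4,7)–Q(5,6)≠  → 7/10 unlike.
Row 5: Q(5,2)–P(5,3)≠ Q(5,2)–P(6,2)≠ Q(5,2)–Q(6,3)= Q(5,2)–P(6,1)≠ P(5,3)–P(5,4)= P(5,3)–Q(6,3)≠ P(5,3)–Q(6,4)≠ P(5,3)–P(6,2)= P(5,4)–Q(5,5)≠ P(5,4)–Q(6,4)≠ P(5,4)–Q(6,5)≠ P(5,4)–Q(6,3)≠ Q(5,5)–Q(5,6)= Q(5,5)–Q(6,5)= Q(5,5)–Q(6,6)= Q(5,5)–Q(6,4)= Q(5,6)–Q(5,7)= Q(5,6)–Q(6,6)= Q(5,6)–Q(6,7)= Q(5,6)–Q(6,5)= Q(5,7)–Q(6,7)= Q(5,7)–Q(6,6)=  → 9/22 unlike.
Row 6: P(6,1)–P(6,2)= P(6,1)–P(7,2)= P(6,2)–Q(6,3)≠ P(6,2)–P(7,2)= P(6,2)–Q(7,3)≠ Q(6,3)–Q(6,4)= Q(6,3)–Q(7,3)= Q(6,3)–P(7,4)≠ Q(6,3)–P(7,2)≠ Q(6,4)–Q(6,5)= Q(6,4)–P(7,4)≠ Q(6,4)–Q(7,3)= Q(6,5)–Q(6,6)= Q(6,5)–Q(7,6)= Q(6,5)–P(7,4)≠ Q(6,6)–Q(6,7)= Q(6,6)–Q(7,6)= Q(6,6)–Q(7,7)= Q(6,7)–Q(7,7)= Q(6,7)–Q(7,6)=  → 6/20 unlike.
Row 7: P(7,2)–Q(7,3)≠ Q(7,3)–P(7,4)≠ Q(7,6)–Q(7,7)=  → 2/3 unlike.
Total adjacent occupied pairs: 116; unlike-type pairs: 52.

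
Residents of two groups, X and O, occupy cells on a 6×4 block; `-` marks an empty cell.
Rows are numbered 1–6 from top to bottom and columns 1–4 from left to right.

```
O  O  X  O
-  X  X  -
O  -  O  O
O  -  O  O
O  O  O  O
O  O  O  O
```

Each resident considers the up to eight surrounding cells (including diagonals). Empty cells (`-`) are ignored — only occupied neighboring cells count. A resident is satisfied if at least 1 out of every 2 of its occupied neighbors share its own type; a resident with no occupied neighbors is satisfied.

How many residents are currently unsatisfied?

4

Row 1: (1,1)O 1/2 ✓ · (1,2)O 1/4 ✗ · (1,3)X 2/4 ✓ · (1,4)O 0/2 ✗
Row 2: (2,2)X 2/6 ✗ · (2,3)X 2/6 ✗
Row 3: (3,1)O 1/2 ✓ · (3,3)O 3/5 ✓ · (3,4)O 3/4 ✓
Row 4: (4,1)O 3/3 ✓ · (4,3)O 6/6 ✓ · (4,4)O 5/5 ✓
Row 5: (5,1)O 4/4 ✓ · (5,2)O 7/7 ✓ · (5,3)O 7/7 ✓ · (5,4)O 5/5 ✓
Row 6: (6,1)O 3/3 ✓ · (6,2)O 5/5 ✓ · (6,3)O 5/5 ✓ · (6,4)O 3/3 ✓
Unsatisfied: (1,2), (1,4), (2,2), (2,3) — 4 in total.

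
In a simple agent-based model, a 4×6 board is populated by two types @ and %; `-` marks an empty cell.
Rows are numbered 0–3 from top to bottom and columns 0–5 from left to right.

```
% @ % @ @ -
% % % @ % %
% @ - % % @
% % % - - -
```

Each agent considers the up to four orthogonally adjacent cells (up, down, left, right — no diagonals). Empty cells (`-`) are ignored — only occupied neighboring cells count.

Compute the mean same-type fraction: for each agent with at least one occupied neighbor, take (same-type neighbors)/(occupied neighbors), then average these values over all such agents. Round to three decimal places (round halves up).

0.522

(0,0)% 1/2
(0,1)@ 0/3
(0,2)% 1/3
(0,3)@ 2/3
(0,4)@ 1/2
(1,0)% 3/3
(1,1)% 2/4
(1,2)% 2/3
(1,3)@ 1/4
(1,4)% 2/4
(1,5)% 1/2
(2,0)% 2/3
(2,1)@ 0/3
(2,3)% 1/2
(2,4)% 2/3
(2,5)@ 0/2
(3,0)% 2/2
(3,1)% 2/3
(3,2)% 1/1
Sum over 19 agents: 1/2 + 0/3 + 1/3 + 2/3 + 1/2 + 3/3 + 2/4 + 2/3 + 1/4 + 2/4 + 1/2 + 2/3 + 0/3 + 1/2 + 2/3 + 0/2 + 2/2 + 2/3 + 1/1 = 119/12; mean = 119/12 ÷ 19 = 119/228 = 0.521929… → 0.522.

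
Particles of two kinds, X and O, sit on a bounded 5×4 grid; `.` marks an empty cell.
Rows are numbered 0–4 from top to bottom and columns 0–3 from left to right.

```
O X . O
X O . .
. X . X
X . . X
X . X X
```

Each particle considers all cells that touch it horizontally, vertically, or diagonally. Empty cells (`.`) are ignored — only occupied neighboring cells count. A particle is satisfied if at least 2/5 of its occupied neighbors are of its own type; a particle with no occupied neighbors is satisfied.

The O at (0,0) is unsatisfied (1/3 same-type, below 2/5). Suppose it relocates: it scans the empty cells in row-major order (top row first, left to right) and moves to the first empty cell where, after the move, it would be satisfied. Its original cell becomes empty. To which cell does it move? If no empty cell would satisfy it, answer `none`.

(0,2)

Vacating (0,0). Empty cells in order:
  (0,2): 2/3 same-type → satisfied — stop here.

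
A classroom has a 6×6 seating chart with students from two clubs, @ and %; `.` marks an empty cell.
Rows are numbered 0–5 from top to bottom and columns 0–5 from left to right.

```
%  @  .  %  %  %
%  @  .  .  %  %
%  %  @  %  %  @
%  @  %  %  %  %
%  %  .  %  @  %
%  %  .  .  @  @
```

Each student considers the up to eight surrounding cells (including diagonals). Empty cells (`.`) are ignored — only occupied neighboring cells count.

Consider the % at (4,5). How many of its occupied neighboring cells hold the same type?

Occupied neighbors of (4,5): (3,4)=%, (3,5)=%, (4,4)=@, (5,4)=@, (5,5)=@.
Same type (%): 2 of 5.

2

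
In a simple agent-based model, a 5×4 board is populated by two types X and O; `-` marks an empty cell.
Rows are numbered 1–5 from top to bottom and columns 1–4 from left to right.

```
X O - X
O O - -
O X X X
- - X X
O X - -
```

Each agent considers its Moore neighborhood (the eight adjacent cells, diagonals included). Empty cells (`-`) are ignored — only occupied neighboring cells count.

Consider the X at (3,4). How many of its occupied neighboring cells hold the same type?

3

Occupied neighbors of (3,4): (3,3)=X, (4,3)=X, (4,4)=X.
Same type (X): 3 of 3.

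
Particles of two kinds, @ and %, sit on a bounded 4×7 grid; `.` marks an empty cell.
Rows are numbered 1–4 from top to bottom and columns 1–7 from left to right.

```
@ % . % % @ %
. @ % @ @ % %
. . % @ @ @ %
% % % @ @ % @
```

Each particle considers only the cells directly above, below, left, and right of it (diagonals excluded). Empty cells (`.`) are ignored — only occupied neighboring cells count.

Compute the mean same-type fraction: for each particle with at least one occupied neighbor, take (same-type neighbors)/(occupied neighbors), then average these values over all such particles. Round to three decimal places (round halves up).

Row 1: (1,1)@ 0/1 · (1,2)% 0/2 · (1,4)% 1/2 · (1,5)% 1/3 · (1,6)@ 0/3 · (1,7)% 1/2
Row 2: (2,2)@ 0/2 · (2,3)% 1/3 · (2,4)@ 2/4 · (2,5)@ 2/4 · (2,6)% 1/4 · (2,7)% 3/3
Row 3: (3,3)% 2/3 · (3,4)@ 3/4 · (3,5)@ 4/4 · (3,6)@ 1/4 · (3,7)% 1/3
Row 4: (4,1)% 1/1 · (4,2)% 2/2 · (4,3)% 2/3 · (4,4)@ 2/3 · (4,5)@ 2/3 · (4,6)% 0/3 · (4,7)@ 0/2
Sum over 24 particles: 0/1 + 0/2 + 1/2 + 1/3 + 0/3 + 1/2 + 0/2 + 1/3 + 2/4 + 2/4 + 1/4 + 3/3 + 2/3 + 3/4 + 4/4 + 1/4 + 1/3 + 1/1 + 2/2 + 2/3 + 2/3 + 2/3 + 0/3 + 0/2 = 131/12; mean = 131/12 ÷ 24 = 131/288 = 0.454861… → 0.455.

0.455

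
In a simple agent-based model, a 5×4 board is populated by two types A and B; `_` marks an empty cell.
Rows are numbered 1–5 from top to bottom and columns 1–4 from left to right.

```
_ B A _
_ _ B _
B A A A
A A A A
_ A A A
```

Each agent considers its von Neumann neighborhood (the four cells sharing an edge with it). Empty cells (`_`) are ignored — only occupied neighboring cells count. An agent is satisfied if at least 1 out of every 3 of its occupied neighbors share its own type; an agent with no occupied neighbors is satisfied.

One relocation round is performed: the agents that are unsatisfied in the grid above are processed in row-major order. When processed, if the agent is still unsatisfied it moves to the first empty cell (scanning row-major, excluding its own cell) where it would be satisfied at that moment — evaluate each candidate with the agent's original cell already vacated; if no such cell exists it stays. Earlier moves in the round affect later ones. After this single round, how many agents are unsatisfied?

Initially unsatisfied (in order): (1,2), (1,3), (2,3), (3,1).
  (1,2) → (1,1).
  (1,3) → (1,4).
  (2,3) → (1,2).
  (3,1) → (1,3).
Resulting grid:
B B B A
_ _ _ _
_ A A A
A A A A
_ A A A
Unsatisfied now: (1,4).

1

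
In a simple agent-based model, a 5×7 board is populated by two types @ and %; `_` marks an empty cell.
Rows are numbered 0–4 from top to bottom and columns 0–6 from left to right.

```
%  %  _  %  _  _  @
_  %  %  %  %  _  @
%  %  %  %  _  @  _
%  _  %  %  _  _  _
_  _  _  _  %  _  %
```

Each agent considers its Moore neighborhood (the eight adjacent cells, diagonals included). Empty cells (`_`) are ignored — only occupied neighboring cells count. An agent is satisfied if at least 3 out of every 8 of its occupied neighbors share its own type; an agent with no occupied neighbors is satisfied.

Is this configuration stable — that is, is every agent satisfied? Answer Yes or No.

Yes

(0,0)% 2/2 ✓
(0,1)% 3/3 ✓
(0,3)% 3/3 ✓
(0,6)@ 1/1 ✓
(1,1)% 6/6 ✓
(1,2)% 7/7 ✓
(1,3)% 5/5 ✓
(1,4)% 3/4 ✓
(1,6)@ 2/2 ✓
(2,0)% 3/3 ✓
(2,1)% 6/6 ✓
(2,2)% 7/7 ✓
(2,3)% 6/6 ✓
(2,5)@ 1/2 ✓
(3,0)% 2/2 ✓
(3,2)% 4/4 ✓
(3,3)% 4/4 ✓
(4,4)% 1/1 ✓
(4,6)% 0/0 ✓
All meet the threshold, so the configuration is stable.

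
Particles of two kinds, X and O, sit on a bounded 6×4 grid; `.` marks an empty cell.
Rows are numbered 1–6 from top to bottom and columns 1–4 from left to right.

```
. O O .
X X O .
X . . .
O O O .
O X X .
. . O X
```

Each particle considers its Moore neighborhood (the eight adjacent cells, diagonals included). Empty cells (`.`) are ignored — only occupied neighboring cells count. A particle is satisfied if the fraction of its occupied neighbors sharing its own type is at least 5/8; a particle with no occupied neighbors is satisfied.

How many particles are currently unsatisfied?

(1,2)O 2/4 ✗
(1,3)O 2/3 ✓
(2,1)X 2/3 ✓
(2,2)X 2/5 ✗
(2,3)O 2/3 ✓
(3,1)X 2/4 ✗
(4,1)O 2/4 ✗
(4,2)O 3/6 ✗
(4,3)O 1/3 ✗
(5,1)O 2/3 ✓
(5,2)X 1/6 ✗
(5,3)X 2/5 ✗
(6,3)O 0/3 ✗
(6,4)X 1/2 ✗
Unsatisfied: (1,2), (2,2), (3,1), (4,1), (4,2), (4,3), (5,2), (5,3), (6,3), (6,4) — 10 in total.

10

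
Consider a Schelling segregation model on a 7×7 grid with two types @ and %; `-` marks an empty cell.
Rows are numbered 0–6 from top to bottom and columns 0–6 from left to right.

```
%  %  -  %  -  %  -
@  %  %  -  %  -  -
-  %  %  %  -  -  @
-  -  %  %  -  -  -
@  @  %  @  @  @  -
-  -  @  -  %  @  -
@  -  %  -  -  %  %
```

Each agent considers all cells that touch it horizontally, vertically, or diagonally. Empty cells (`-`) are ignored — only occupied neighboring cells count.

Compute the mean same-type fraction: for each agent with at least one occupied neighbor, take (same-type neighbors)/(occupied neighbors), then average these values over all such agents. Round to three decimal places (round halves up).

(0,0)% 2/3
(0,1)% 3/4
(0,3)% 2/2
(0,5)% 1/1
(1,0)@ 0/4
(1,1)% 5/6
(1,2)% 6/6
(1,4)% 3/3
(2,1)% 4/5
(2,2)% 6/6
(2,3)% 5/5
(2,6)@ — no occupied neighbors
(3,2)% 5/7
(3,3)% 4/6
(4,0)@ 1/1
(4,1)@ 2/4
(4,2)% 2/5
(4,3)@ 2/6
(4,4)@ 3/5
(4,5)@ 2/3
(5,2)@ 2/4
(5,4)% 1/5
(5,5)@ 2/5
(6,0)@ — no occupied neighbors
(6,2)% 0/1
(6,5)% 2/3
(6,6)% 1/2
Sum over 25 agents: 2/3 + 3/4 + 2/2 + 1/1 + 0/4 + 5/6 + 6/6 + 3/3 + 4/5 + 6/6 + 5/5 + 5/7 + 4/6 + 1/1 + 2/4 + 2/5 + 2/6 + 3/5 + 2/3 + 2/4 + 1/5 + 2/5 + 0/1 + 2/3 + 1/2 = 6803/420; mean = 6803/420 ÷ 25 = 6803/10500 = 0.647904… → 0.648.

0.648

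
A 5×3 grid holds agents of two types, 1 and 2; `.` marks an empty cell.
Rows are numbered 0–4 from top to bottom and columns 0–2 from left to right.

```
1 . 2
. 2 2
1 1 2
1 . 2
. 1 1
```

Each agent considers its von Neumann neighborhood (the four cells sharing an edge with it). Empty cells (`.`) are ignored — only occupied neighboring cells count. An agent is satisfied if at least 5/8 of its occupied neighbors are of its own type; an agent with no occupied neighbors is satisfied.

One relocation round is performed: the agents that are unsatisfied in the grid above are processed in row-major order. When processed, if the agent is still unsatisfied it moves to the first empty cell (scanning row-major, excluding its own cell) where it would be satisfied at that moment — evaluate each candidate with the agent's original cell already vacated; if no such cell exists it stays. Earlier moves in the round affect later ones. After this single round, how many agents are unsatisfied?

1

Initially unsatisfied (in order): (1,1), (2,1), (3,2), (4,2).
  (1,1): no empty cell satisfies it; stays.
  (2,1) → (1,0).
  (3,2) → (0,1).
  (4,2): now satisfied by earlier moves; stays.
Resulting grid:
1 2 2
1 2 2
1 . 2
1 . .
. 1 1
Unsatisfied now: (0,0).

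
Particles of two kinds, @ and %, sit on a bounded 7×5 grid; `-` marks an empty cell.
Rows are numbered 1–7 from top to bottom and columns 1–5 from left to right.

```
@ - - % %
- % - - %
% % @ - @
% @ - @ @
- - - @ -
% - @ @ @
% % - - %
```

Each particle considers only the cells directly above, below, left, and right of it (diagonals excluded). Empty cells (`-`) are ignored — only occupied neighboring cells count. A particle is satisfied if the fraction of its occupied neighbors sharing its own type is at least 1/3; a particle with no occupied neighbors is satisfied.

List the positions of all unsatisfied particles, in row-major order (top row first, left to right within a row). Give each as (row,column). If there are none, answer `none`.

Row 1: (1,1)@ 0/0 ok · (1,4)% 1/1 ok · (1,5)% 2/2 ok
Row 2: (2,2)% 1/1 ok · (2,5)% 1/2 ok
Row 3: (3,1)% 2/2 ok · (3,2)% 2/4 ok · (3,3)@ 0/1 unhappy · (3,5)@ 1/2 ok
Row 4: (4,1)% 1/2 ok · (4,2)@ 0/2 unhappy · (4,4)@ 2/2 ok · (4,5)@ 2/2 ok
Row 5: (5,4)@ 2/2 ok
Row 6: (6,1)% 1/1 ok · (6,3)@ 1/1 ok · (6,4)@ 3/3 ok · (6,5)@ 1/2 ok
Row 7: (7,1)% 2/2 ok · (7,2)% 1/1 ok · (7,5)% 0/1 unhappy

(3,3), (4,2), (7,5)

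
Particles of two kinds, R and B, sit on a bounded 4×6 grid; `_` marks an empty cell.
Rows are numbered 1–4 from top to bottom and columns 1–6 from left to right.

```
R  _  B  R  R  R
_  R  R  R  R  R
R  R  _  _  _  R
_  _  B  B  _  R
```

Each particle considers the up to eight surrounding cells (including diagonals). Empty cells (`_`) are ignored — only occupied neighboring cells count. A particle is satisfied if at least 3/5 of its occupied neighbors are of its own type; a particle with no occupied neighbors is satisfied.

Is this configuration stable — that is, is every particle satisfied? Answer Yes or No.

No

Row 1: (1,1)R 1/1 satisfied · (1,3)B 0/4 not · (1,4)R 4/5 satisfied · (1,5)R 5/5 satisfied · (1,6)R 3/3 satisfied
Row 2: (2,2)R 4/5 satisfied · (2,3)R 4/5 satisfied · (2,4)R 4/5 satisfied · (2,5)R 6/6 satisfied · (2,6)R 4/4 satisfied
Row 3: (3,1)R 2/2 satisfied · (3,2)R 3/4 satisfied · (3,6)R 3/3 satisfied
Row 4: (4,3)B 1/2 not · (4,4)B 1/1 satisfied · (4,6)R 1/1 satisfied
For instance (1,3) has only 0/4 same-type neighbors, below 3/5.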